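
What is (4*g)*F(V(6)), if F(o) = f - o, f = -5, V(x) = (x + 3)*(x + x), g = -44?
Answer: 19888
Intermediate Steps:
V(x) = 2*x*(3 + x) (V(x) = (3 + x)*(2*x) = 2*x*(3 + x))
F(o) = -5 - o
(4*g)*F(V(6)) = (4*(-44))*(-5 - 2*6*(3 + 6)) = -176*(-5 - 2*6*9) = -176*(-5 - 1*108) = -176*(-5 - 108) = -176*(-113) = 19888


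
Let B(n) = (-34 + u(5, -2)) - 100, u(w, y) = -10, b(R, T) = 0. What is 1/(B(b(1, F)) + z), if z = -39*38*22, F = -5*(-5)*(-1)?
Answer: -1/32748 ≈ -3.0536e-5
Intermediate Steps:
F = -25 (F = 25*(-1) = -25)
z = -32604 (z = -1482*22 = -32604)
B(n) = -144 (B(n) = (-34 - 10) - 100 = -44 - 100 = -144)
1/(B(b(1, F)) + z) = 1/(-144 - 32604) = 1/(-32748) = -1/32748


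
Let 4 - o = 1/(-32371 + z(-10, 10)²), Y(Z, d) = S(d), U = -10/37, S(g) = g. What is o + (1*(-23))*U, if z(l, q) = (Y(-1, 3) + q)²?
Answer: 1440217/140970 ≈ 10.216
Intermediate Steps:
U = -10/37 (U = -10*1/37 = -10/37 ≈ -0.27027)
Y(Z, d) = d
z(l, q) = (3 + q)²
o = 15241/3810 (o = 4 - 1/(-32371 + ((3 + 10)²)²) = 4 - 1/(-32371 + (13²)²) = 4 - 1/(-32371 + 169²) = 4 - 1/(-32371 + 28561) = 4 - 1/(-3810) = 4 - 1*(-1/3810) = 4 + 1/3810 = 15241/3810 ≈ 4.0003)
o + (1*(-23))*U = 15241/3810 + (1*(-23))*(-10/37) = 15241/3810 - 23*(-10/37) = 15241/3810 + 230/37 = 1440217/140970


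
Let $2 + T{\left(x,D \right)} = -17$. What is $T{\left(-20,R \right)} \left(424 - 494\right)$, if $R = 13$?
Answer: $1330$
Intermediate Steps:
$T{\left(x,D \right)} = -19$ ($T{\left(x,D \right)} = -2 - 17 = -19$)
$T{\left(-20,R \right)} \left(424 - 494\right) = - 19 \left(424 - 494\right) = \left(-19\right) \left(-70\right) = 1330$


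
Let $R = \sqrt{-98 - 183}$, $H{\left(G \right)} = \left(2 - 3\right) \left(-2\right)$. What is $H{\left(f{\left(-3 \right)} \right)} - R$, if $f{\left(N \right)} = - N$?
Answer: $2 - i \sqrt{281} \approx 2.0 - 16.763 i$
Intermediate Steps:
$H{\left(G \right)} = 2$ ($H{\left(G \right)} = \left(-1\right) \left(-2\right) = 2$)
$R = i \sqrt{281}$ ($R = \sqrt{-281} = i \sqrt{281} \approx 16.763 i$)
$H{\left(f{\left(-3 \right)} \right)} - R = 2 - i \sqrt{281}$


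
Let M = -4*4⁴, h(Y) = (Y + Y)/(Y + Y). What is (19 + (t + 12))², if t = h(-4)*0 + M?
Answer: 986049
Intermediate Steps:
h(Y) = 1 (h(Y) = (2*Y)/((2*Y)) = (2*Y)*(1/(2*Y)) = 1)
M = -1024 (M = -4*256 = -1024)
t = -1024 (t = 1*0 - 1024 = 0 - 1024 = -1024)
(19 + (t + 12))² = (19 + (-1024 + 12))² = (19 - 1012)² = (-993)² = 986049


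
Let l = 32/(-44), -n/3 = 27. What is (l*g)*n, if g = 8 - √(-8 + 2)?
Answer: 5184/11 - 648*I*√6/11 ≈ 471.27 - 144.3*I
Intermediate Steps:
n = -81 (n = -3*27 = -81)
l = -8/11 (l = 32*(-1/44) = -8/11 ≈ -0.72727)
g = 8 - I*√6 (g = 8 - √(-6) = 8 - I*√6 ≈ 8.0 - 2.4495*I)
(l*g)*n = -8*(8 - I*√6)/11*(-81) = (-64/11 + 8*I*√6/11)*(-81) = 5184/11 - 648*I*√6/11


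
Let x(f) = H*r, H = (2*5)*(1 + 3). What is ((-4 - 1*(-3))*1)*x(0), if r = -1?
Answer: 40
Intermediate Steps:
H = 40 (H = 10*4 = 40)
x(f) = -40 (x(f) = 40*(-1) = -40)
((-4 - 1*(-3))*1)*x(0) = ((-4 - 1*(-3))*1)*(-40) = ((-4 + 3)*1)*(-40) = -1*1*(-40) = -1*(-40) = 40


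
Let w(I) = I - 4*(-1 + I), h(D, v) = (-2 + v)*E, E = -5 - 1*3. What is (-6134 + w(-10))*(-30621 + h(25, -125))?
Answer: 180590500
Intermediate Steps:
E = -8 (E = -5 - 3 = -8)
h(D, v) = 16 - 8*v (h(D, v) = (-2 + v)*(-8) = 16 - 8*v)
w(I) = 4 - 3*I (w(I) = I + (4 - 4*I) = 4 - 3*I)
(-6134 + w(-10))*(-30621 + h(25, -125)) = (-6134 + (4 - 3*(-10)))*(-30621 + (16 - 8*(-125))) = (-6134 + (4 + 30))*(-30621 + (16 + 1000)) = (-6134 + 34)*(-30621 + 1016) = -6100*(-29605) = 180590500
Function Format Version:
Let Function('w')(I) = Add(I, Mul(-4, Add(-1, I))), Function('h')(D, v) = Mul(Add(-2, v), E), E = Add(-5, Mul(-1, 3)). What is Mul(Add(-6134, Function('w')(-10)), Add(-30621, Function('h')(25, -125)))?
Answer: 180590500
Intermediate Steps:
E = -8 (E = Add(-5, -3) = -8)
Function('h')(D, v) = Add(16, Mul(-8, v)) (Function('h')(D, v) = Mul(Add(-2, v), -8) = Add(16, Mul(-8, v)))
Function('w')(I) = Add(4, Mul(-3, I)) (Function('w')(I) = Add(I, Add(4, Mul(-4, I))) = Add(4, Mul(-3, I)))
Mul(Add(-6134, Function('w')(-10)), Add(-30621, Function('h')(25, -125))) = Mul(Add(-6134, Add(4, Mul(-3, -10))), Add(-30621, Add(16, Mul(-8, -125)))) = Mul(Add(-6134, Add(4, 30)), Add(-30621, Add(16, 1000))) = Mul(Add(-6134, 34), Add(-30621, 1016)) = Mul(-6100, -29605) = 180590500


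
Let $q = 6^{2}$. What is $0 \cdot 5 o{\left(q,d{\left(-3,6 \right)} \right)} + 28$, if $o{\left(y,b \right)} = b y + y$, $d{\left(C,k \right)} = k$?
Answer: $28$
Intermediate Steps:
$q = 36$
$o{\left(y,b \right)} = y + b y$
$0 \cdot 5 o{\left(q,d{\left(-3,6 \right)} \right)} + 28 = 0 \cdot 5 \cdot 36 \left(1 + 6\right) + 28 = 0 \cdot 5 \cdot 36 \cdot 7 + 28 = 0 \cdot 5 \cdot 252 + 28 = 0 \cdot 1260 + 28 = 0 + 28 = 28$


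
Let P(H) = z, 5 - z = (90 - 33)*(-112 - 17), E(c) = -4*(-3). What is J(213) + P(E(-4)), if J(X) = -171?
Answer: 7187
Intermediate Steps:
E(c) = 12
z = 7358 (z = 5 - (90 - 33)*(-112 - 17) = 5 - 57*(-129) = 5 - 1*(-7353) = 5 + 7353 = 7358)
P(H) = 7358
J(213) + P(E(-4)) = -171 + 7358 = 7187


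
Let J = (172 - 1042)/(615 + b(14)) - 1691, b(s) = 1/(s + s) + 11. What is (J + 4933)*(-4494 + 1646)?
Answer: -53926555328/5843 ≈ -9.2293e+6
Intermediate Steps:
b(s) = 11 + 1/(2*s) (b(s) = 1/(2*s) + 11 = 11 + 1/(2*s))
J = -9888633/5843 (J = (172 - 1042)/(615 + (11 + (1/2)/14)) - 1691 = -870/(615 + (11 + (1/2)*(1/14))) - 1691 = -870/(615 + (11 + 1/28)) - 1691 = -870/(615 + 309/28) - 1691 = -870/17529/28 - 1691 = -870*28/17529 - 1691 = -8120/5843 - 1691 = -9888633/5843 ≈ -1692.4)
(J + 4933)*(-4494 + 1646) = (-9888633/5843 + 4933)*(-4494 + 1646) = (18934886/5843)*(-2848) = -53926555328/5843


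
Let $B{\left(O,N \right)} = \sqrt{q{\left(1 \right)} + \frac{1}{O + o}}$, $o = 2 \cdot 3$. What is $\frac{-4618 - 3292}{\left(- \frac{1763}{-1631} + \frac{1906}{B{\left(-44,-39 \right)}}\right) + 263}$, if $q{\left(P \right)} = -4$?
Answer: $- \frac{106272988456635}{49451659785877} - \frac{30079358182545 i \sqrt{646}}{98903319571754} \approx -2.149 - 7.7299 i$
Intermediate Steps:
$o = 6$
$B{\left(O,N \right)} = \sqrt{-4 + \frac{1}{6 + O}}$ ($B{\left(O,N \right)} = \sqrt{-4 + \frac{1}{O + 6}} = \sqrt{-4 + \frac{1}{6 + O}}$)
$\frac{-4618 - 3292}{\left(- \frac{1763}{-1631} + \frac{1906}{B{\left(-44,-39 \right)}}\right) + 263} = \frac{-4618 - 3292}{\left(- \frac{1763}{-1631} + \frac{1906}{\sqrt{\frac{-23 - -176}{6 - 44}}}\right) + 263} = - \frac{7910}{\left(\left(-1763\right) \left(- \frac{1}{1631}\right) + \frac{1906}{\sqrt{\frac{-23 + 176}{-38}}}\right) + 263} = - \frac{7910}{\left(\frac{1763}{1631} + \frac{1906}{\sqrt{\left(- \frac{1}{38}\right) 153}}\right) + 263} = - \frac{7910}{\left(\frac{1763}{1631} + \frac{1906}{\sqrt{- \frac{153}{38}}}\right) + 263} = - \frac{7910}{\left(\frac{1763}{1631} + \frac{1906}{\frac{3}{38} i \sqrt{646}}\right) + 263} = - \frac{7910}{\left(\frac{1763}{1631} + 1906 \left(- \frac{i \sqrt{646}}{51}\right)\right) + 263} = - \frac{7910}{\left(\frac{1763}{1631} - \frac{1906 i \sqrt{646}}{51}\right) + 263} = - \frac{7910}{\frac{430716}{1631} - \frac{1906 i \sqrt{646}}{51}}$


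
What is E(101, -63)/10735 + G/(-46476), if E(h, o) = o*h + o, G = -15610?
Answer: -65540713/249459930 ≈ -0.26273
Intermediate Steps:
E(h, o) = o + h*o (E(h, o) = h*o + o = o + h*o)
E(101, -63)/10735 + G/(-46476) = -63*(1 + 101)/10735 - 15610/(-46476) = -63*102*(1/10735) - 15610*(-1/46476) = -6426*1/10735 + 7805/23238 = -6426/10735 + 7805/23238 = -65540713/249459930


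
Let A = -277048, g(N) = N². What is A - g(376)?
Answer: -418424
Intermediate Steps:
A - g(376) = -277048 - 1*376² = -277048 - 1*141376 = -277048 - 141376 = -418424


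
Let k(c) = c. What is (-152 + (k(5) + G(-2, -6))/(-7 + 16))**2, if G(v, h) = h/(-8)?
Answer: 29691601/1296 ≈ 22910.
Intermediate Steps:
G(v, h) = -h/8 (G(v, h) = h*(-1/8) = -h/8)
(-152 + (k(5) + G(-2, -6))/(-7 + 16))**2 = (-152 + (5 - 1/8*(-6))/(-7 + 16))**2 = (-152 + (5 + 3/4)/9)**2 = (-152 + (23/4)*(1/9))**2 = (-152 + 23/36)**2 = (-5449/36)**2 = 29691601/1296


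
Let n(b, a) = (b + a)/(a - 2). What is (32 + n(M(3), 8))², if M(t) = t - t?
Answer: 10000/9 ≈ 1111.1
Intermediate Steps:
M(t) = 0
n(b, a) = (a + b)/(-2 + a)
(32 + n(M(3), 8))² = (32 + (8 + 0)/(-2 + 8))² = (32 + 8/6)² = (32 + (⅙)*8)² = (32 + 4/3)² = (100/3)² = 10000/9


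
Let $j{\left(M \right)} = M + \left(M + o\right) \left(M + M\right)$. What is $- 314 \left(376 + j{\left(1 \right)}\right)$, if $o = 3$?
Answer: $-120890$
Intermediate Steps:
$j{\left(M \right)} = M + 2 M \left(3 + M\right)$ ($j{\left(M \right)} = M + \left(M + 3\right) \left(M + M\right) = M + \left(3 + M\right) 2 M = M + 2 M \left(3 + M\right)$)
$- 314 \left(376 + j{\left(1 \right)}\right) = - 314 \left(376 + 1 \left(7 + 2 \cdot 1\right)\right) = - 314 \left(376 + 1 \left(7 + 2\right)\right) = - 314 \left(376 + 1 \cdot 9\right) = - 314 \left(376 + 9\right) = \left(-314\right) 385 = -120890$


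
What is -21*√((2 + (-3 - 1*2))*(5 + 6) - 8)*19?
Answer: -399*I*√41 ≈ -2554.8*I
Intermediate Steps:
-21*√((2 + (-3 - 1*2))*(5 + 6) - 8)*19 = -21*√((2 + (-3 - 2))*11 - 8)*19 = -21*√((2 - 5)*11 - 8)*19 = -21*√(-3*11 - 8)*19 = -21*√(-33 - 8)*19 = -21*I*√41*19 = -399*I*√41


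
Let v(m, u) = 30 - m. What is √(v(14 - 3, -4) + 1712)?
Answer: √1731 ≈ 41.605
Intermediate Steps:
√(v(14 - 3, -4) + 1712) = √((30 - (14 - 3)) + 1712) = √((30 - 1*11) + 1712) = √((30 - 11) + 1712) = √(19 + 1712) = √1731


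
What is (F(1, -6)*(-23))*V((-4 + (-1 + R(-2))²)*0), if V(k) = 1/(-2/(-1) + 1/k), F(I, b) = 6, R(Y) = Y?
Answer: 0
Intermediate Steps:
V(k) = 1/(2 + 1/k) (V(k) = 1/(-2*(-1) + 1/k) = 1/(2 + 1/k))
(F(1, -6)*(-23))*V((-4 + (-1 + R(-2))²)*0) = (6*(-23))*(((-4 + (-1 - 2)²)*0)/(1 + 2*((-4 + (-1 - 2)²)*0))) = -138*(-4 + (-3)²)*0/(1 + 2*((-4 + (-3)²)*0)) = -138*(-4 + 9)*0/(1 + 2*((-4 + 9)*0)) = -138*5*0/(1 + 2*(5*0)) = -0/(1 + 2*0) = -0/(1 + 0) = -0/1 = -0 = -138*0 = 0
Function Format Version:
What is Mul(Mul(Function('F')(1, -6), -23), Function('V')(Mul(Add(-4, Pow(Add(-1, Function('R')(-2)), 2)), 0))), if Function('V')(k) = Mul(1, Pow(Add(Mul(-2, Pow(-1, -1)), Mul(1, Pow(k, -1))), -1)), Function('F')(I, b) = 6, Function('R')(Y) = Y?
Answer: 0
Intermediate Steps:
Function('V')(k) = Pow(Add(2, Pow(k, -1)), -1) (Function('V')(k) = Mul(1, Pow(Add(Mul(-2, -1), Pow(k, -1)), -1)) = Mul(1, Pow(Add(2, Pow(k, -1)), -1)) = Pow(Add(2, Pow(k, -1)), -1))
Mul(Mul(Function('F')(1, -6), -23), Function('V')(Mul(Add(-4, Pow(Add(-1, Function('R')(-2)), 2)), 0))) = Mul(Mul(6, -23), Mul(Mul(Add(-4, Pow(Add(-1, -2), 2)), 0), Pow(Add(1, Mul(2, Mul(Add(-4, Pow(Add(-1, -2), 2)), 0))), -1))) = Mul(-138, Mul(Mul(Add(-4, Pow(-3, 2)), 0), Pow(Add(1, Mul(2, Mul(Add(-4, Pow(-3, 2)), 0))), -1))) = Mul(-138, Mul(Mul(Add(-4, 9), 0), Pow(Add(1, Mul(2, Mul(Add(-4, 9), 0))), -1))) = Mul(-138, Mul(Mul(5, 0), Pow(Add(1, Mul(2, Mul(5, 0))), -1))) = Mul(-138, Mul(0, Pow(Add(1, Mul(2, 0)), -1))) = Mul(-138, Mul(0, Pow(Add(1, 0), -1))) = Mul(-138, Mul(0, Pow(1, -1))) = Mul(-138, Mul(0, 1)) = Mul(-138, 0) = 0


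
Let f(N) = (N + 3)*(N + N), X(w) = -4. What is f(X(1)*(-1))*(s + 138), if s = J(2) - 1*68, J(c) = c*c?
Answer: 4144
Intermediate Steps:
J(c) = c²
s = -64 (s = 2² - 1*68 = 4 - 68 = -64)
f(N) = 2*N*(3 + N) (f(N) = (3 + N)*(2*N) = 2*N*(3 + N))
f(X(1)*(-1))*(s + 138) = (2*(-4*(-1))*(3 - 4*(-1)))*(-64 + 138) = (2*4*(3 + 4))*74 = (2*4*7)*74 = 56*74 = 4144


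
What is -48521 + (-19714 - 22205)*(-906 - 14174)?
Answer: 632089999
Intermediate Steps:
-48521 + (-19714 - 22205)*(-906 - 14174) = -48521 - 41919*(-15080) = -48521 + 632138520 = 632089999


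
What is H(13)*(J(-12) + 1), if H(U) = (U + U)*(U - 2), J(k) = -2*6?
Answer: -3146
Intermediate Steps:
J(k) = -12
H(U) = 2*U*(-2 + U) (H(U) = (2*U)*(-2 + U) = 2*U*(-2 + U))
H(13)*(J(-12) + 1) = (2*13*(-2 + 13))*(-12 + 1) = (2*13*11)*(-11) = 286*(-11) = -3146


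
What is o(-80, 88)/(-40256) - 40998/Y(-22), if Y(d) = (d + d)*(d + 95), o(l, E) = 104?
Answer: 51565045/4040696 ≈ 12.761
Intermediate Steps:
Y(d) = 2*d*(95 + d) (Y(d) = (2*d)*(95 + d) = 2*d*(95 + d))
o(-80, 88)/(-40256) - 40998/Y(-22) = 104/(-40256) - 40998*(-1/(44*(95 - 22))) = 104*(-1/40256) - 40998/(2*(-22)*73) = -13/5032 - 40998/(-3212) = -13/5032 - 40998*(-1/3212) = -13/5032 + 20499/1606 = 51565045/4040696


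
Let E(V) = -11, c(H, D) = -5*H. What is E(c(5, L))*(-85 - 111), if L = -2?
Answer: 2156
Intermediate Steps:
E(c(5, L))*(-85 - 111) = -11*(-85 - 111) = -11*(-196) = 2156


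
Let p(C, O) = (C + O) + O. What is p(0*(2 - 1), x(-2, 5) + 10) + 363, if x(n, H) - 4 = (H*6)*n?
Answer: 271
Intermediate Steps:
x(n, H) = 4 + 6*H*n (x(n, H) = 4 + (H*6)*n = 4 + (6*H)*n = 4 + 6*H*n)
p(C, O) = C + 2*O
p(0*(2 - 1), x(-2, 5) + 10) + 363 = (0*(2 - 1) + 2*((4 + 6*5*(-2)) + 10)) + 363 = (0*1 + 2*((4 - 60) + 10)) + 363 = (0 + 2*(-56 + 10)) + 363 = (0 + 2*(-46)) + 363 = (0 - 92) + 363 = -92 + 363 = 271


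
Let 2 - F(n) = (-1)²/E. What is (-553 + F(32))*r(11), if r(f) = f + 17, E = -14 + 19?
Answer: -77168/5 ≈ -15434.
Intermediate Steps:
E = 5
F(n) = 9/5 (F(n) = 2 - (-1)²/5 = 2 - 1/5 = 2 - 1*⅕ = 2 - ⅕ = 9/5)
r(f) = 17 + f
(-553 + F(32))*r(11) = (-553 + 9/5)*(17 + 11) = -2756/5*28 = -77168/5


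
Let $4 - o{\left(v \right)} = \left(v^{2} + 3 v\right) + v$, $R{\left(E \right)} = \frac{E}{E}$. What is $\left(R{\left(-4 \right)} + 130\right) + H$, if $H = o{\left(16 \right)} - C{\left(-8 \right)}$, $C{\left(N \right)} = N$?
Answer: $-177$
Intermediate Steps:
$R{\left(E \right)} = 1$
$o{\left(v \right)} = 4 - v^{2} - 4 v$ ($o{\left(v \right)} = 4 - \left(\left(v^{2} + 3 v\right) + v\right) = 4 - \left(v^{2} + 4 v\right) = 4 - v^{2} - 4 v$)
$H = -308$ ($H = \left(4 - 16^{2} - 64\right) - -8 = \left(4 - 256 - 64\right) + 8 = -316 + 8 = -308$)
$\left(R{\left(-4 \right)} + 130\right) + H = \left(1 + 130\right) - 308 = 131 - 308 = -177$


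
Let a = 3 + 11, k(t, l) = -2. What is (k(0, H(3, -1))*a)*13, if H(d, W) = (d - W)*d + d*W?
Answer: -364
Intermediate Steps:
H(d, W) = W*d + d*(d - W) (H(d, W) = d*(d - W) + W*d = W*d + d*(d - W))
a = 14
(k(0, H(3, -1))*a)*13 = -2*14*13 = -28*13 = -364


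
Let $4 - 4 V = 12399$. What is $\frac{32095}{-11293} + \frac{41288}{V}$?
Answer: $- \frac{2262879061}{139976735} \approx -16.166$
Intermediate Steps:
$V = - \frac{12395}{4}$ ($V = 1 - \frac{12399}{4} = - \frac{12395}{4} \approx -3098.8$)
$\frac{32095}{-11293} + \frac{41288}{V} = \frac{32095}{-11293} + \frac{41288}{- \frac{12395}{4}} = 32095 \left(- \frac{1}{11293}\right) + 41288 \left(- \frac{4}{12395}\right) = - \frac{32095}{11293} - \frac{165152}{12395} = - \frac{2262879061}{139976735}$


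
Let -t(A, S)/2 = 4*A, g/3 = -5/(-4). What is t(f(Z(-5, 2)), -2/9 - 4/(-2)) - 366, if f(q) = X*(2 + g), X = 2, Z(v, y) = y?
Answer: -458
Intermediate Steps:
g = 15/4 (g = 3*(-5/(-4)) = 3*(-5*(-¼)) = 3*(5/4) = 15/4 ≈ 3.7500)
f(q) = 23/2 (f(q) = 2*(2 + 15/4) = 2*(23/4) = 23/2)
t(A, S) = -8*A
t(f(Z(-5, 2)), -2/9 - 4/(-2)) - 366 = -8*23/2 - 366 = -92 - 366 = -458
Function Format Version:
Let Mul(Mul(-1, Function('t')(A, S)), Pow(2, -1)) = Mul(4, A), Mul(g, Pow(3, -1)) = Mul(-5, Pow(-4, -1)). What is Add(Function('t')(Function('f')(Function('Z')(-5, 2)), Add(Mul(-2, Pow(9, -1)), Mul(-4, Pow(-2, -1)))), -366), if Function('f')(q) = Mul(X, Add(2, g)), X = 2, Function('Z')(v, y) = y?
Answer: -458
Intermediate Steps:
g = Rational(15, 4) (g = Mul(3, Mul(-5, Pow(-4, -1))) = Mul(3, Mul(-5, Rational(-1, 4))) = Mul(3, Rational(5, 4)) = Rational(15, 4) ≈ 3.7500)
Function('f')(q) = Rational(23, 2) (Function('f')(q) = Mul(2, Add(2, Rational(15, 4))) = Mul(2, Rational(23, 4)) = Rational(23, 2))
Function('t')(A, S) = Mul(-8, A) (Function('t')(A, S) = Mul(-2, Mul(4, A)) = Mul(-8, A))
Add(Function('t')(Function('f')(Function('Z')(-5, 2)), Add(Mul(-2, Pow(9, -1)), Mul(-4, Pow(-2, -1)))), -366) = Add(Mul(-8, Rational(23, 2)), -366) = Add(-92, -366) = -458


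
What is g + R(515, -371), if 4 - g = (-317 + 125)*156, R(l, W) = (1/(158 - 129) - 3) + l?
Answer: 883573/29 ≈ 30468.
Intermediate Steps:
R(l, W) = -86/29 + l (R(l, W) = (1/29 - 3) + l = -86/29 + l)
g = 29956 (g = 4 - (-317 + 125)*156 = 4 - (-192)*156 = 4 - 1*(-29952) = 4 + 29952 = 29956)
g + R(515, -371) = 29956 + (-86/29 + 515) = 29956 + 14849/29 = 883573/29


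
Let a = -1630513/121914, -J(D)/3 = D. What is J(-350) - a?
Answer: 129640213/121914 ≈ 1063.4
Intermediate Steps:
J(D) = -3*D
a = -1630513/121914 (a = -1630513*1/121914 = -1630513/121914 ≈ -13.374)
J(-350) - a = -3*(-350) - 1*(-1630513/121914) = 1050 + 1630513/121914 = 129640213/121914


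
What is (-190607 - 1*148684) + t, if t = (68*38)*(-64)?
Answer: -504667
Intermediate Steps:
t = -165376 (t = 2584*(-64) = -165376)
(-190607 - 1*148684) + t = (-190607 - 1*148684) - 165376 = (-190607 - 148684) - 165376 = -339291 - 165376 = -504667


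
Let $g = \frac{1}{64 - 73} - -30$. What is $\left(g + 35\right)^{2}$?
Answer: $\frac{341056}{81} \approx 4210.6$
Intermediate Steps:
$g = \frac{269}{9}$ ($g = \frac{1}{-9} + 30 = - \frac{1}{9} + 30 = \frac{269}{9} \approx 29.889$)
$\left(g + 35\right)^{2} = \left(\frac{269}{9} + 35\right)^{2} = \left(\frac{584}{9}\right)^{2} = \frac{341056}{81}$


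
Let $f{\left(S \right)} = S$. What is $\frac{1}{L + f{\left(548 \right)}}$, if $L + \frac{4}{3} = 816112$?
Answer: $\frac{3}{2449976} \approx 1.2245 \cdot 10^{-6}$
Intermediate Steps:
$L = \frac{2448332}{3}$ ($L = - \frac{4}{3} + 816112 = \frac{2448332}{3} \approx 8.1611 \cdot 10^{5}$)
$\frac{1}{L + f{\left(548 \right)}} = \frac{1}{\frac{2448332}{3} + 548} = \frac{1}{\frac{2449976}{3}} = \frac{3}{2449976}$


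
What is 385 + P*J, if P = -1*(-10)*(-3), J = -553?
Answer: 16975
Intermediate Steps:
P = -30 (P = 10*(-3) = -30)
385 + P*J = 385 - 30*(-553) = 385 + 16590 = 16975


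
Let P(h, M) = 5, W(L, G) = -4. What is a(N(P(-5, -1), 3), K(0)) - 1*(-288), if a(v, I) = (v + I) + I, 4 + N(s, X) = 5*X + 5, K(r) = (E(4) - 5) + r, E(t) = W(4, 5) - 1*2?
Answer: 282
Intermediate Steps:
E(t) = -6 (E(t) = -4 - 1*2 = -4 - 2 = -6)
K(r) = -11 + r (K(r) = (-6 - 5) + r = -11 + r)
N(s, X) = 1 + 5*X (N(s, X) = -4 + (5*X + 5) = -4 + (5 + 5*X) = 1 + 5*X)
a(v, I) = v + 2*I (a(v, I) = (I + v) + I = v + 2*I)
a(N(P(-5, -1), 3), K(0)) - 1*(-288) = ((1 + 5*3) + 2*(-11 + 0)) - 1*(-288) = ((1 + 15) + 2*(-11)) + 288 = (16 - 22) + 288 = -6 + 288 = 282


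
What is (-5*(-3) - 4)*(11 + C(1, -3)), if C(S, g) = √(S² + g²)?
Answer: 121 + 11*√10 ≈ 155.79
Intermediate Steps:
(-5*(-3) - 4)*(11 + C(1, -3)) = (-5*(-3) - 4)*(11 + √(1² + (-3)²)) = (15 - 4)*(11 + √(1 + 9)) = 11*(11 + √10) = 121 + 11*√10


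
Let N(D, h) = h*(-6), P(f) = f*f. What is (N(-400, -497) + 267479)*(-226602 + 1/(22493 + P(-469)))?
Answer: -14859279151652527/242454 ≈ -6.1287e+10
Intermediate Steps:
P(f) = f**2
N(D, h) = -6*h
(N(-400, -497) + 267479)*(-226602 + 1/(22493 + P(-469))) = (-6*(-497) + 267479)*(-226602 + 1/(22493 + (-469)**2)) = (2982 + 267479)*(-226602 + 1/(22493 + 219961)) = 270461*(-226602 + 1/242454) = 270461*(-54940561307/242454) = -14859279151652527/242454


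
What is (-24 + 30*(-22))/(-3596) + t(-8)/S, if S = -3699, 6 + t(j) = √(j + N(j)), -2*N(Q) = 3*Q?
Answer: 636125/3325401 ≈ 0.19129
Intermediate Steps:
N(Q) = -3*Q/2
t(j) = -6 + √2*√(-j)/2 (t(j) = -6 + √(j - 3*j/2) = -6 + √(-j/2) = -6 + √2*√(-j)/2)
(-24 + 30*(-22))/(-3596) + t(-8)/S = (-24 + 30*(-22))/(-3596) + (-6 + √2*√(-1*(-8))/2)/(-3699) = (-24 - 660)*(-1/3596) + (-6 + √2*√8/2)*(-1/3699) = -684*(-1/3596) + (-6 + √2*(2*√2)/2)*(-1/3699) = 171/899 + (-6 + 2)*(-1/3699) = 171/899 - 4*(-1/3699) = 171/899 + 4/3699 = 636125/3325401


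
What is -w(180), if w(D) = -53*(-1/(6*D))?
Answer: -53/1080 ≈ -0.049074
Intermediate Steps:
w(D) = 53/(6*D) (w(D) = -53*(-1/(6*D)) = -(-53)/(6*D) = 53/(6*D))
-w(180) = -53/(6*180) = -1*53/1080 = -53/1080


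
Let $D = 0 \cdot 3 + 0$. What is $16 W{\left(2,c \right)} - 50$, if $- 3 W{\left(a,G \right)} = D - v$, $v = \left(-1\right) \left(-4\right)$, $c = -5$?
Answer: $- \frac{86}{3} \approx -28.667$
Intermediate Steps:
$v = 4$
$D = 0$ ($D = 0 + 0 = 0$)
$W{\left(a,G \right)} = \frac{4}{3}$ ($W{\left(a,G \right)} = - \frac{0 - 4}{3} = \left(- \frac{1}{3}\right) \left(-4\right) = \frac{4}{3}$)
$16 W{\left(2,c \right)} - 50 = 16 \cdot \frac{4}{3} - 50 = \frac{64}{3} - 50 = - \frac{86}{3}$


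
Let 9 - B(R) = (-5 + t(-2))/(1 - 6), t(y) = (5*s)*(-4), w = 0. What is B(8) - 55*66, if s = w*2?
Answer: -3622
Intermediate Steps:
s = 0 (s = 0*2 = 0)
t(y) = 0 (t(y) = (5*0)*(-4) = 0*(-4) = 0)
B(R) = 8 (B(R) = 9 - (-5 + 0)/(1 - 6) = 9 - (-5)/(-5) = 9 - (-5)*(-1)/5 = 9 - 1*1 = 9 - 1 = 8)
B(8) - 55*66 = 8 - 55*66 = 8 - 3630 = -3622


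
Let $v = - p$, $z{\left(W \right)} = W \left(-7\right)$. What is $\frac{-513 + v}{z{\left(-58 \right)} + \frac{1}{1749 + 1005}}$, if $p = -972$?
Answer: $\frac{1264086}{1118125} \approx 1.1305$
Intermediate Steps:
$z{\left(W \right)} = - 7 W$
$v = 972$ ($v = \left(-1\right) \left(-972\right) = 972$)
$\frac{-513 + v}{z{\left(-58 \right)} + \frac{1}{1749 + 1005}} = \frac{-513 + 972}{\left(-7\right) \left(-58\right) + \frac{1}{1749 + 1005}} = \frac{459}{406 + \frac{1}{2754}} = \frac{459}{\frac{1118125}{2754}} = 459 \cdot \frac{2754}{1118125} = \frac{1264086}{1118125}$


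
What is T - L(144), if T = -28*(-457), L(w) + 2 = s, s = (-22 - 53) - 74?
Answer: 12947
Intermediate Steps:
s = -149 (s = -75 - 74 = -149)
L(w) = -151 (L(w) = -2 - 149 = -151)
T = 12796
T - L(144) = 12796 - 1*(-151) = 12796 + 151 = 12947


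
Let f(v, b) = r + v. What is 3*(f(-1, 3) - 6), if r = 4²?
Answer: 27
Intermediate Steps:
r = 16
f(v, b) = 16 + v
3*(f(-1, 3) - 6) = 3*((16 - 1) - 6) = 3*(15 - 6) = 3*9 = 27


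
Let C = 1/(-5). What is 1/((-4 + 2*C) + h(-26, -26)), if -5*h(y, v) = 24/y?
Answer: -65/274 ≈ -0.23723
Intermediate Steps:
h(y, v) = -24/(5*y)
C = -⅕ ≈ -0.20000
1/((-4 + 2*C) + h(-26, -26)) = 1/((-4 + 2*(-⅕)) - 24/5/(-26)) = 1/((-4 - ⅖) - 24/5*(-1/26)) = 1/(-22/5 + 12/65) = 1/(-274/65) = -65/274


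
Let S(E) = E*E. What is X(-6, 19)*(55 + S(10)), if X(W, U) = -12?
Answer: -1860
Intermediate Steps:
S(E) = E**2
X(-6, 19)*(55 + S(10)) = -12*(55 + 10**2) = -12*(55 + 100) = -12*155 = -1860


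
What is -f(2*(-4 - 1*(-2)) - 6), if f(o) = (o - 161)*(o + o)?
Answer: -3420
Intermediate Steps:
f(o) = 2*o*(-161 + o) (f(o) = (-161 + o)*(2*o) = 2*o*(-161 + o))
-f(2*(-4 - 1*(-2)) - 6) = -2*(2*(-4 - 1*(-2)) - 6)*(-161 + (2*(-4 - 1*(-2)) - 6)) = -2*(2*(-4 + 2) - 6)*(-161 + (2*(-4 + 2) - 6)) = -2*(2*(-2) - 6)*(-161 + (2*(-2) - 6)) = -2*(-4 - 6)*(-161 + (-4 - 6)) = -2*(-10)*(-161 - 10) = -2*(-10)*(-171) = -1*3420 = -3420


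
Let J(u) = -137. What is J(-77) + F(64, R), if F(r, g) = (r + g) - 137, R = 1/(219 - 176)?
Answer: -9029/43 ≈ -209.98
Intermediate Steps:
R = 1/43 ≈ 0.023256
F(r, g) = -137 + g + r (F(r, g) = (g + r) - 137 = -137 + g + r)
J(-77) + F(64, R) = -137 + (-137 + 1/43 + 64) = -137 - 3138/43 = -9029/43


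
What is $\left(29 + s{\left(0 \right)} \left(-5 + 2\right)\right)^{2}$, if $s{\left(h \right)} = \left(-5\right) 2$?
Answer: $3481$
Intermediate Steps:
$s{\left(h \right)} = -10$
$\left(29 + s{\left(0 \right)} \left(-5 + 2\right)\right)^{2} = \left(29 - 10 \left(-5 + 2\right)\right)^{2} = \left(29 - -30\right)^{2} = \left(29 + 30\right)^{2} = 59^{2} = 3481$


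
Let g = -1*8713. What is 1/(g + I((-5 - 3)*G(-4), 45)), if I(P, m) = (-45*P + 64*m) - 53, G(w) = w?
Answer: -1/7326 ≈ -0.00013650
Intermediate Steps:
I(P, m) = -53 - 45*P + 64*m
g = -8713
1/(g + I((-5 - 3)*G(-4), 45)) = 1/(-8713 + (-53 - 45*(-5 - 3)*(-4) + 64*45)) = 1/(-8713 + (-53 - (-360)*(-4) + 2880)) = 1/(-8713 + (-53 - 45*32 + 2880)) = 1/(-8713 + (-53 - 1440 + 2880)) = 1/(-8713 + 1387) = 1/(-7326) = -1/7326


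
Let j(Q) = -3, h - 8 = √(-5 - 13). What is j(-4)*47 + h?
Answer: -133 + 3*I*√2 ≈ -133.0 + 4.2426*I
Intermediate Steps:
h = 8 + 3*I*√2 (h = 8 + √(-5 - 13) = 8 + √(-18) = 8 + 3*I*√2 ≈ 8.0 + 4.2426*I)
j(-4)*47 + h = -3*47 + (8 + 3*I*√2) = -141 + (8 + 3*I*√2) = -133 + 3*I*√2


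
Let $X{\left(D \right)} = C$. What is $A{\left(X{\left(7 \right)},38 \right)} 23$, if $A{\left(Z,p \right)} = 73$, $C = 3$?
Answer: $1679$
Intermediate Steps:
$X{\left(D \right)} = 3$
$A{\left(X{\left(7 \right)},38 \right)} 23 = 73 \cdot 23 = 1679$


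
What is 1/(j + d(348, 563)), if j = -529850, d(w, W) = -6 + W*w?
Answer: -1/333932 ≈ -2.9946e-6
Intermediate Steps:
1/(j + d(348, 563)) = 1/(-529850 + (-6 + 563*348)) = 1/(-529850 + (-6 + 195924)) = 1/(-529850 + 195918) = 1/(-333932) = -1/333932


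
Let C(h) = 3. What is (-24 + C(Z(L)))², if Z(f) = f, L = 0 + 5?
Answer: 441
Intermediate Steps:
L = 5
(-24 + C(Z(L)))² = (-24 + 3)² = (-21)² = 441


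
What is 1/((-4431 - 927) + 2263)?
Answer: -1/3095 ≈ -0.00032310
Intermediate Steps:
1/((-4431 - 927) + 2263) = 1/(-5358 + 2263) = 1/(-3095) = -1/3095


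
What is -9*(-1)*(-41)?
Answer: -369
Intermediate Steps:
-9*(-1)*(-41) = -(-9)*(-41) = -1*369 = -369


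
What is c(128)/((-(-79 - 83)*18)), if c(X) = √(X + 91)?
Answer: √219/2916 ≈ 0.0050750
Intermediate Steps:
c(X) = √(91 + X)
c(128)/((-(-79 - 83)*18)) = √(91 + 128)/((-(-79 - 83)*18)) = √219/((-(-162)*18)) = √219/((-1*(-2916))) = √219/2916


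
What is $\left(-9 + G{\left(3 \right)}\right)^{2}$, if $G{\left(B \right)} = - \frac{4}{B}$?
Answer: $\frac{961}{9} \approx 106.78$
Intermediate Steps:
$\left(-9 + G{\left(3 \right)}\right)^{2} = \left(-9 - \frac{4}{3}\right)^{2} = \left(- \frac{31}{3}\right)^{2} = \frac{961}{9}$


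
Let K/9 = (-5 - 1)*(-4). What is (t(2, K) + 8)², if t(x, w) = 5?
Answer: 169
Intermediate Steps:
K = 216 (K = 9*((-5 - 1)*(-4)) = 9*(-6*(-4)) = 9*24 = 216)
(t(2, K) + 8)² = (5 + 8)² = 13² = 169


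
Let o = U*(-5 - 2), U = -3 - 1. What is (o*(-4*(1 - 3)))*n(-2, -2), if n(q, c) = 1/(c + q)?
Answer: -56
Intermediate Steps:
U = -4
o = 28 (o = -4*(-5 - 2) = -4*(-7) = 28)
(o*(-4*(1 - 3)))*n(-2, -2) = (28*(-4*(1 - 3)))/(-2 - 2) = (28*(-4*(-2)))/(-4) = (28*8)*(-¼) = 224*(-¼) = -56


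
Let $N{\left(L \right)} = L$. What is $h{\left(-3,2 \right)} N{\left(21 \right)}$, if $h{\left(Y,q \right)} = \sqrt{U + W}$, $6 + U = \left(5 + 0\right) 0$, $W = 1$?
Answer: $21 i \sqrt{5} \approx 46.957 i$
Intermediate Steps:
$U = -6$ ($U = -6 + \left(5 + 0\right) 0 = -6 + 5 \cdot 0 = -6 + 0 = -6$)
$h{\left(Y,q \right)} = i \sqrt{5}$ ($h{\left(Y,q \right)} = \sqrt{-6 + 1} = \sqrt{-5} = i \sqrt{5}$)
$h{\left(-3,2 \right)} N{\left(21 \right)} = i \sqrt{5} \cdot 21 = 21 i \sqrt{5}$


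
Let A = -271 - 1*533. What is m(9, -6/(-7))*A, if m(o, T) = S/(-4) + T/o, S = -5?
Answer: -7571/7 ≈ -1081.6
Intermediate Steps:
m(o, T) = 5/4 + T/o (m(o, T) = -5/(-4) + T/o = -5*(-¼) + T/o = 5/4 + T/o)
A = -804 (A = -271 - 533 = -804)
m(9, -6/(-7))*A = (5/4 - 6/(-7)/9)*(-804) = (5/4 - 6*(-⅐)*(⅑))*(-804) = (5/4 + (6/7)*(⅑))*(-804) = (5/4 + 2/21)*(-804) = (113/84)*(-804) = -7571/7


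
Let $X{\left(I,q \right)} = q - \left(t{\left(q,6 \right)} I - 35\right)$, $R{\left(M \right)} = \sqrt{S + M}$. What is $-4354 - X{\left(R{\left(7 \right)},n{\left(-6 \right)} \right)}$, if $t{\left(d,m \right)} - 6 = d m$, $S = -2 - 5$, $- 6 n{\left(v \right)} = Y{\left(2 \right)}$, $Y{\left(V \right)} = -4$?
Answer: $- \frac{13169}{3} \approx -4389.7$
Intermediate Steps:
$n{\left(v \right)} = \frac{2}{3}$ ($n{\left(v \right)} = \left(- \frac{1}{6}\right) \left(-4\right) = \frac{2}{3}$)
$S = -7$
$t{\left(d,m \right)} = 6 + d m$
$R{\left(M \right)} = \sqrt{-7 + M}$
$X{\left(I,q \right)} = 35 + q - I \left(6 + 6 q\right)$ ($X{\left(I,q \right)} = q - \left(\left(6 + q 6\right) I - 35\right) = q - \left(\left(6 + 6 q\right) I - 35\right) = q - \left(I \left(6 + 6 q\right) - 35\right) = q - \left(-35 + I \left(6 + 6 q\right)\right) = 35 + q - I \left(6 + 6 q\right)$)
$-4354 - X{\left(R{\left(7 \right)},n{\left(-6 \right)} \right)} = -4354 - \left(35 + \frac{2}{3} - 6 \sqrt{-7 + 7} \left(1 + \frac{2}{3}\right)\right) = -4354 - \left(35 + \frac{2}{3} - 6 \sqrt{0} \cdot \frac{5}{3}\right) = -4354 - \left(35 + \frac{2}{3} - 0 \cdot \frac{5}{3}\right) = -4354 - \left(35 + \frac{2}{3} + 0\right) = -4354 - \frac{107}{3} = - \frac{13169}{3}$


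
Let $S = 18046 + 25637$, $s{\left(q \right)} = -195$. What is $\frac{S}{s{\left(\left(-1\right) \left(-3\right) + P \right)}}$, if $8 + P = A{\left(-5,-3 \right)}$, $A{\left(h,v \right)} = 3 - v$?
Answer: $- \frac{14561}{65} \approx -224.02$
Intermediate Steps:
$P = -2$ ($P = -8 + \left(3 - -3\right) = -8 + \left(3 + 3\right) = -8 + 6 = -2$)
$S = 43683$
$\frac{S}{s{\left(\left(-1\right) \left(-3\right) + P \right)}} = \frac{43683}{-195} = 43683 \left(- \frac{1}{195}\right) = - \frac{14561}{65}$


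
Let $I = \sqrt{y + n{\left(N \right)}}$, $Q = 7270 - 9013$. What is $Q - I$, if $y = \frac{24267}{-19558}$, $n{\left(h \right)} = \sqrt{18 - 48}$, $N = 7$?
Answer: $-1743 - \frac{\sqrt{-474613986 + 382515364 i \sqrt{30}}}{19558} \approx -1744.5 - 1.8516 i$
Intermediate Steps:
$n{\left(h \right)} = i \sqrt{30}$ ($n{\left(h \right)} = \sqrt{-30} = i \sqrt{30}$)
$Q = -1743$ ($Q = 7270 - 9013 = -1743$)
$y = - \frac{24267}{19558}$ ($y = 24267 \left(- \frac{1}{19558}\right) = - \frac{24267}{19558} \approx -1.2408$)
$I = \sqrt{- \frac{24267}{19558} + i \sqrt{30}} \approx 1.4791 + 1.8516 i$
$Q - I = -1743 - \frac{\sqrt{-474613986 + 382515364 i \sqrt{30}}}{19558}$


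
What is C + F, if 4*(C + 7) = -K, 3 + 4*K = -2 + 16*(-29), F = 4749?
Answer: 76341/16 ≈ 4771.3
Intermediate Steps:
K = -469/4 (K = -¾ + (-2 + 16*(-29))/4 = -¾ + (-2 - 464)/4 = -¾ + (¼)*(-466) = -¾ - 233/2 = -469/4 ≈ -117.25)
C = 357/16 (C = -7 + (-1*(-469/4))/4 = -7 + (¼)*(469/4) = -7 + 469/16 = 357/16 ≈ 22.313)
C + F = 357/16 + 4749 = 76341/16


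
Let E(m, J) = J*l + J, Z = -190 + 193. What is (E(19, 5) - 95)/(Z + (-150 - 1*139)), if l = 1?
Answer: 85/286 ≈ 0.29720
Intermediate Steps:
Z = 3
E(m, J) = 2*J (E(m, J) = J*1 + J = J + J = 2*J)
(E(19, 5) - 95)/(Z + (-150 - 1*139)) = (2*5 - 95)/(3 + (-150 - 1*139)) = (10 - 95)/(3 + (-150 - 139)) = -85/(3 - 289) = -85/(-286) = -85*(-1/286) = 85/286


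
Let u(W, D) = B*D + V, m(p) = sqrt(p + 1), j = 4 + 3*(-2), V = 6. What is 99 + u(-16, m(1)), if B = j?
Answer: 105 - 2*sqrt(2) ≈ 102.17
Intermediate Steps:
j = -2 (j = 4 - 6 = -2)
B = -2
m(p) = sqrt(1 + p)
u(W, D) = 6 - 2*D (u(W, D) = -2*D + 6 = 6 - 2*D)
99 + u(-16, m(1)) = 99 + (6 - 2*sqrt(1 + 1)) = 99 + (6 - 2*sqrt(2)) = 105 - 2*sqrt(2)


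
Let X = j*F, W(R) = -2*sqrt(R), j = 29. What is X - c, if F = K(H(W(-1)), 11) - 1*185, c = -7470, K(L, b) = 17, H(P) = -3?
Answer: 2598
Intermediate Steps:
F = -168 (F = 17 - 1*185 = 17 - 185 = -168)
X = -4872 (X = 29*(-168) = -4872)
X - c = -4872 - 1*(-7470) = -4872 + 7470 = 2598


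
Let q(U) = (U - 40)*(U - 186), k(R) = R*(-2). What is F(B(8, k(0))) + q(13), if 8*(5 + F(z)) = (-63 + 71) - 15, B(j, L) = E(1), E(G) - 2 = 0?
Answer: 37321/8 ≈ 4665.1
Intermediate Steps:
E(G) = 2 (E(G) = 2 + 0 = 2)
k(R) = -2*R
B(j, L) = 2
F(z) = -47/8 (F(z) = -5 + ((-63 + 71) - 15)/8 = -5 + (8 - 15)/8 = -5 + (⅛)*(-7) = -5 - 7/8 = -47/8)
q(U) = (-186 + U)*(-40 + U) (q(U) = (-40 + U)*(-186 + U) = (-186 + U)*(-40 + U))
F(B(8, k(0))) + q(13) = -47/8 + (7440 + 13² - 226*13) = -47/8 + (7440 + 169 - 2938) = -47/8 + 4671 = 37321/8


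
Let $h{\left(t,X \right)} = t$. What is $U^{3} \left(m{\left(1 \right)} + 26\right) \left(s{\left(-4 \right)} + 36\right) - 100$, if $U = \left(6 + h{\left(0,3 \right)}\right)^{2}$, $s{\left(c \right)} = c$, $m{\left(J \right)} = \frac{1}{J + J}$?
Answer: $39564188$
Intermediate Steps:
$m{\left(J \right)} = \frac{1}{2 J}$
$U = 36$ ($U = \left(6 + 0\right)^{2} = 6^{2} = 36$)
$U^{3} \left(m{\left(1 \right)} + 26\right) \left(s{\left(-4 \right)} + 36\right) - 100 = 36^{3} \left(\frac{1}{2 \cdot 1} + 26\right) \left(-4 + 36\right) - 100 = 46656 \left(\frac{1}{2} \cdot 1 + 26\right) 32 - 100 = 46656 \left(\frac{1}{2} + 26\right) 32 - 100 = 46656 \cdot \frac{53}{2} \cdot 32 - 100 = 46656 \cdot 848 - 100 = 39564288 - 100 = 39564188$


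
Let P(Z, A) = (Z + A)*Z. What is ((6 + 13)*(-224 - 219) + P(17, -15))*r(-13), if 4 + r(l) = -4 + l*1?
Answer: 176043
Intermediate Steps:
P(Z, A) = Z*(A + Z) (P(Z, A) = (A + Z)*Z = Z*(A + Z))
r(l) = -8 + l (r(l) = -4 + (-4 + l*1) = -4 + (-4 + l) = -8 + l)
((6 + 13)*(-224 - 219) + P(17, -15))*r(-13) = ((6 + 13)*(-224 - 219) + 17*(-15 + 17))*(-8 - 13) = (19*(-443) + 17*2)*(-21) = (-8417 + 34)*(-21) = -8383*(-21) = 176043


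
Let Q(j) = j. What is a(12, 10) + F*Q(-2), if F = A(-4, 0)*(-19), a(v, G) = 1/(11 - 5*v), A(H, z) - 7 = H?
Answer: 5585/49 ≈ 113.98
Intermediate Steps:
A(H, z) = 7 + H
F = -57 (F = (7 - 4)*(-19) = 3*(-19) = -57)
a(12, 10) + F*Q(-2) = -1/(-11 + 5*12) - 57*(-2) = -1/(-11 + 60) + 114 = -1/49 + 114 = 5585/49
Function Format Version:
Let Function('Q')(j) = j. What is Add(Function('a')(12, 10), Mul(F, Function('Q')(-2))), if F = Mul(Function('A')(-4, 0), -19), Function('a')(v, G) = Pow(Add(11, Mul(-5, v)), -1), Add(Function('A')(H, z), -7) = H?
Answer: Rational(5585, 49) ≈ 113.98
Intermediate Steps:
Function('A')(H, z) = Add(7, H)
F = -57 (F = Mul(Add(7, -4), -19) = Mul(3, -19) = -57)
Add(Function('a')(12, 10), Mul(F, Function('Q')(-2))) = Add(Mul(-1, Pow(Add(-11, Mul(5, 12)), -1)), Mul(-57, -2)) = Add(Mul(-1, Pow(Add(-11, 60), -1)), 114) = Add(Mul(-1, Pow(49, -1)), 114) = Add(Mul(-1, Rational(1, 49)), 114) = Add(Rational(-1, 49), 114) = Rational(5585, 49)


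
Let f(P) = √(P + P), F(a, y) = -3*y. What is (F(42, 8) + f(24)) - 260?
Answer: -284 + 4*√3 ≈ -277.07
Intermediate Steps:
f(P) = √2*√P (f(P) = √(2*P) = √2*√P)
(F(42, 8) + f(24)) - 260 = (-3*8 + √2*√24) - 260 = (-24 + √2*(2*√6)) - 260 = (-24 + 4*√3) - 260 = -284 + 4*√3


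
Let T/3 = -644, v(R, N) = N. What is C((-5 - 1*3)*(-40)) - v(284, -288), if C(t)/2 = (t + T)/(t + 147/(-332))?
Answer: 2268032/8161 ≈ 277.91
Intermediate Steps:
T = -1932 (T = 3*(-644) = -1932)
C(t) = 2*(-1932 + t)/(-147/332 + t) (C(t) = 2*((t - 1932)/(t + 147/(-332))) = 2*((-1932 + t)/(t + 147*(-1/332))) = 2*((-1932 + t)/(t - 147/332)) = 2*((-1932 + t)/(-147/332 + t)) = 2*(-1932 + t)/(-147/332 + t))
C((-5 - 1*3)*(-40)) - v(284, -288) = 664*(-1932 + (-5 - 1*3)*(-40))/(-147 + 332*((-5 - 1*3)*(-40))) - 1*(-288) = 664*(-1932 + (-5 - 3)*(-40))/(-147 + 332*((-5 - 3)*(-40))) + 288 = 664*(-1932 - 8*(-40))/(-147 + 332*(-8*(-40))) + 288 = 664*(-1932 + 320)/(-147 + 332*320) + 288 = 664*(-1612)/(-147 + 106240) + 288 = 664*(-1612)/106093 + 288 = 664*(1/106093)*(-1612) + 288 = -82336/8161 + 288 = 2268032/8161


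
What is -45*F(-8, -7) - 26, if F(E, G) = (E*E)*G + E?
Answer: 20494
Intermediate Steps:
F(E, G) = E + G*E**2 (F(E, G) = E**2*G + E = G*E**2 + E = E + G*E**2)
-45*F(-8, -7) - 26 = -(-360)*(1 - 8*(-7)) - 26 = -(-360)*(1 + 56) - 26 = -(-360)*57 - 26 = -45*(-456) - 26 = 20520 - 26 = 20494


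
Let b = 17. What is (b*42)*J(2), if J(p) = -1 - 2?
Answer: -2142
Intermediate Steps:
J(p) = -3
(b*42)*J(2) = (17*42)*(-3) = 714*(-3) = -2142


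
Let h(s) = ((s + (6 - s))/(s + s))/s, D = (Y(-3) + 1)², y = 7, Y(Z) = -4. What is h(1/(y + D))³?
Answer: 452984832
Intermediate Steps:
D = 9 (D = (-4 + 1)² = (-3)² = 9)
h(s) = 3/s² (h(s) = (6/((2*s)))/s = (6*(1/(2*s)))/s = (3/s)/s = 3/s²)
h(1/(y + D))³ = (3/(1/(7 + 9))²)³ = (3/(1/16)²)³ = (3/16⁻²)³ = (3*256)³ = 768³ = 452984832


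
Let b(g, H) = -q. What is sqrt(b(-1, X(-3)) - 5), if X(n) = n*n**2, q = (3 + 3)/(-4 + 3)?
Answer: 1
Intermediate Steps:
q = -6 (q = 6/(-1) = 6*(-1) = -6)
X(n) = n**3
b(g, H) = 6 (b(g, H) = -1*(-6) = 6)
sqrt(b(-1, X(-3)) - 5) = sqrt(6 - 5) = sqrt(1) = 1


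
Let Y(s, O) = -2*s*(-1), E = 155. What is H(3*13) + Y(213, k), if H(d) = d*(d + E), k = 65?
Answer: 7992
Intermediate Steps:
Y(s, O) = 2*s
H(d) = d*(155 + d) (H(d) = d*(d + 155) = d*(155 + d))
H(3*13) + Y(213, k) = (3*13)*(155 + 3*13) + 2*213 = 39*(155 + 39) + 426 = 39*194 + 426 = 7566 + 426 = 7992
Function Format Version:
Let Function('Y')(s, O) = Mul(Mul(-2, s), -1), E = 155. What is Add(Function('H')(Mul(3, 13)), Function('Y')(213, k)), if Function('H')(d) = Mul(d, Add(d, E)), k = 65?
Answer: 7992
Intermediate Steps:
Function('Y')(s, O) = Mul(2, s)
Function('H')(d) = Mul(d, Add(155, d)) (Function('H')(d) = Mul(d, Add(d, 155)) = Mul(d, Add(155, d)))
Add(Function('H')(Mul(3, 13)), Function('Y')(213, k)) = Add(Mul(Mul(3, 13), Add(155, Mul(3, 13))), Mul(2, 213)) = Add(Mul(39, Add(155, 39)), 426) = Add(Mul(39, 194), 426) = Add(7566, 426) = 7992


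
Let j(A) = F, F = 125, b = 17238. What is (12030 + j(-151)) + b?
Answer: 29393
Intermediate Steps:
j(A) = 125
(12030 + j(-151)) + b = (12030 + 125) + 17238 = 12155 + 17238 = 29393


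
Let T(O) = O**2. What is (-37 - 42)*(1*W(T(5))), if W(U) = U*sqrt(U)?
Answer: -9875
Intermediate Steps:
W(U) = U**(3/2)
(-37 - 42)*(1*W(T(5))) = (-37 - 42)*(1*(5**2)**(3/2)) = -79*25**(3/2) = -79*125 = -9875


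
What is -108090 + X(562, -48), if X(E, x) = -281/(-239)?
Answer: -25833229/239 ≈ -1.0809e+5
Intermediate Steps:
X(E, x) = 281/239 (X(E, x) = -281*(-1/239) = 281/239)
-108090 + X(562, -48) = -108090 + 281/239 = -25833229/239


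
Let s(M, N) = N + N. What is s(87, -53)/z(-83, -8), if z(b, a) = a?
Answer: 53/4 ≈ 13.250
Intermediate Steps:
s(M, N) = 2*N
s(87, -53)/z(-83, -8) = (2*(-53))/(-8) = -106*(-⅛) = 53/4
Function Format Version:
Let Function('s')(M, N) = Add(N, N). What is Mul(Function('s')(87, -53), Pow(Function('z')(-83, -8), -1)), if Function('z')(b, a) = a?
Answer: Rational(53, 4) ≈ 13.250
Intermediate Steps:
Function('s')(M, N) = Mul(2, N)
Mul(Function('s')(87, -53), Pow(Function('z')(-83, -8), -1)) = Mul(Mul(2, -53), Pow(-8, -1)) = Mul(-106, Rational(-1, 8)) = Rational(53, 4)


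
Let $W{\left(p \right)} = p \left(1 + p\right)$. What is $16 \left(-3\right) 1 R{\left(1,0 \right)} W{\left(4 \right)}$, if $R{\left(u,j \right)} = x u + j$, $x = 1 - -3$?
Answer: $-3840$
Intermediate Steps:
$x = 4$ ($x = 1 + 3 = 4$)
$R{\left(u,j \right)} = j + 4 u$ ($R{\left(u,j \right)} = 4 u + j = j + 4 u$)
$16 \left(-3\right) 1 R{\left(1,0 \right)} W{\left(4 \right)} = 16 \left(-3\right) 1 \left(0 + 4 \cdot 1\right) 4 \left(1 + 4\right) = 16 \left(- 3 \left(0 + 4\right)\right) 4 \cdot 5 = 16 \left(\left(-3\right) 4\right) 20 = 16 \left(-12\right) 20 = \left(-192\right) 20 = -3840$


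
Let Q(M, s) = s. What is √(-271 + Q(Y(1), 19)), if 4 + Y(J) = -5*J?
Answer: 6*I*√7 ≈ 15.875*I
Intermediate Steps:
Y(J) = -4 - 5*J
√(-271 + Q(Y(1), 19)) = √(-271 + 19) = √(-252) = 6*I*√7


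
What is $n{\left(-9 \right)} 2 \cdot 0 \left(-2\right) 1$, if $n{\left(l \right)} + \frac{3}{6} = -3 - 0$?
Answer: $0$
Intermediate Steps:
$n{\left(l \right)} = - \frac{7}{2}$ ($n{\left(l \right)} = - \frac{1}{2} - 3 = - \frac{7}{2}$)
$n{\left(-9 \right)} 2 \cdot 0 \left(-2\right) 1 = - \frac{7 \cdot 2 \cdot 0 \left(-2\right) 1}{2} = - \frac{7 \cdot 0 \left(-2\right) 1}{2} = - \frac{7 \cdot 0 \cdot 1}{2} = \left(- \frac{7}{2}\right) 0 = 0$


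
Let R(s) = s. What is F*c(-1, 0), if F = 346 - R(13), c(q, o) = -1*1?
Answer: -333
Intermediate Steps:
c(q, o) = -1
F = 333 (F = 346 - 1*13 = 346 - 13 = 333)
F*c(-1, 0) = 333*(-1) = -333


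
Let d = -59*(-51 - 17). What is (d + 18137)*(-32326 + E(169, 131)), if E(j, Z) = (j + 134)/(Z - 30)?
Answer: -715922127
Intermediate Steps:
E(j, Z) = (134 + j)/(-30 + Z)
d = 4012 (d = -59*(-68) = 4012)
(d + 18137)*(-32326 + E(169, 131)) = (4012 + 18137)*(-32326 + (134 + 169)/(-30 + 131)) = 22149*(-32326 + 303/101) = 22149*(-32326 + (1/101)*303) = 22149*(-32326 + 3) = 22149*(-32323) = -715922127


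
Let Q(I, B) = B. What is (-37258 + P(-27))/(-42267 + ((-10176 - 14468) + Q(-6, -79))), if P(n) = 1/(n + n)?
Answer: 901/1620 ≈ 0.55617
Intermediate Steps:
P(n) = 1/(2*n)
(-37258 + P(-27))/(-42267 + ((-10176 - 14468) + Q(-6, -79))) = (-37258 + (1/2)/(-27))/(-42267 + ((-10176 - 14468) - 79)) = (-37258 + (1/2)*(-1/27))/(-42267 + (-24644 - 79)) = (-37258 - 1/54)/(-42267 - 24723) = -2011933/54/(-66990) = -2011933/54*(-1/66990) = 901/1620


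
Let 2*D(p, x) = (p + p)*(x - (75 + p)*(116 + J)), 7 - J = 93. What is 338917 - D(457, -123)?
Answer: 7688848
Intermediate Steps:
J = -86 (J = 7 - 1*93 = 7 - 93 = -86)
D(p, x) = p*(-2250 + x - 30*p) (D(p, x) = ((p + p)*(x - (75 + p)*(116 - 86)))/2 = ((2*p)*(x - (75 + p)*30))/2 = ((2*p)*(x - (2250 + 30*p)))/2 = ((2*p)*(x + (-2250 - 30*p)))/2 = ((2*p)*(-2250 + x - 30*p))/2 = (2*p*(-2250 + x - 30*p))/2 = p*(-2250 + x - 30*p))
338917 - D(457, -123) = 338917 - 457*(-2250 - 123 - 30*457) = 338917 - 457*(-2250 - 123 - 13710) = 338917 - 457*(-16083) = 338917 - 1*(-7349931) = 338917 + 7349931 = 7688848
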